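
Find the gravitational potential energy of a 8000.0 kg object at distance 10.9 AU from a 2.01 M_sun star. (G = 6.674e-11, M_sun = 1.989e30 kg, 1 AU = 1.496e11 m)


M = 2.01 * 1.989e30 kg = 3.99789e+30 kg; r = 10.9 AU * 1.496e11 m/AU = 1.63064e+12 m. U = -GM*m/r = -(6.674e-11 * 3.99789e+30 * 8000.0) / 1.63064e+12 = -1.309e+12

-1.309e+12 J


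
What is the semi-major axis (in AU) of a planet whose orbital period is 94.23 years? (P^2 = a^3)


a = P^(2/3) = 94.23^(2/3) = 20.7074

20.7074 AU


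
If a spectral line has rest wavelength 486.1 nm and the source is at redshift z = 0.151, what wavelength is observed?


lam_obs = lam_emit * (1 + z) = 486.1 * (1 + 0.151) = 559.5011

559.5011 nm


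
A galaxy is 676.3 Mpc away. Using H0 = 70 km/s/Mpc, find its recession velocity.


v = H0 * d = 70 * 676.3 = 47341.0

47341.0 km/s


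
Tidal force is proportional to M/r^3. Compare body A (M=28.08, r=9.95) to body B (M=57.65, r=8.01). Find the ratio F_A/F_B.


Ratio = (M1/r1^3) / (M2/r2^3) = (28.08/9.95^3) / (57.65/8.01^3) = 0.2541

0.2541


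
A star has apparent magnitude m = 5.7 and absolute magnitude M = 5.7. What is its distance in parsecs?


d = 10^((m - M + 5)/5) = 10^((5.7 - 5.7 + 5)/5) = 10.0

10.0 pc


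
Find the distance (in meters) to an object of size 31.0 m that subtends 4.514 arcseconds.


D = size / theta_rad, theta_rad = 4.514 * pi/(180*3600) = 2.188e-05, D = 1.417e+06

1.417e+06 m


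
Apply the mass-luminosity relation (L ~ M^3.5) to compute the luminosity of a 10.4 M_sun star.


L/L_sun = (M/M_sun)^3.5 = 10.4^3.5 = 3627.5774

3627.5774 L_sun


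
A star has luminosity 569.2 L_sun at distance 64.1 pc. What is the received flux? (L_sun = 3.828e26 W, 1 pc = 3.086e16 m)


F = L / (4*pi*d^2) = 2.179e+29 / (4*pi*(1.978e+18)^2) = 4.431e-09

4.431e-09 W/m^2


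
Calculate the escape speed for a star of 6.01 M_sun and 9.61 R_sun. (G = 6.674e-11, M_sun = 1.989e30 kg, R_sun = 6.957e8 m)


M = 6.01 * 1.989e30 kg = 1.195389e+31 kg; R = 9.61 * 6.957e8 m = 6.685677e+09 m. v_esc = sqrt(2GM/R) = sqrt(2 * 6.674e-11 * 1.195389e+31 / 6.685677e+09) = 488528.6419

488528.6419 m/s


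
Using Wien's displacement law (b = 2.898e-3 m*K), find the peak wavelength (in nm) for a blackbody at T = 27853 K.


lam_max = b / T = 2.898e-3 / 27853 = 1.040e-07 m = 104.0462 nm

104.0462 nm


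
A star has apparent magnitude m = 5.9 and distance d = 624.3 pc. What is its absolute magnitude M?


M = m - 5*log10(d) + 5 = 5.9 - 5*log10(624.3) + 5 = -3.077

-3.077


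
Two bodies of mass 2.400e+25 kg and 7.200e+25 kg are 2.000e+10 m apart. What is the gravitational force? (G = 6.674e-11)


F = G*m1*m2/r^2 = 6.674e-11 * 2.400e+25 * 7.200e+25 / (2.000e+10)^2 = 6.674e-11 * 1.728e+51 / 4.000e+20 = 2.883e+20

2.883e+20 N


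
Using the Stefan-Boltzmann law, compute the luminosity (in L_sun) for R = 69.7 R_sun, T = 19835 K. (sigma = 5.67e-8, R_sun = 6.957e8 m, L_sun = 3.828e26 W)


R = 69.7 * 6.957e8 m = 4.849029e+10 m. L = 4*pi*R^2*sigma*T^4 = 4*pi*(4.849029e+10)^2 * 5.67e-8 * 19835^4 = 2.593171889e+32 W. L/L_sun = 2.593171889e+32 / 3.828e26 = 677422.1236

677422.1236 L_sun


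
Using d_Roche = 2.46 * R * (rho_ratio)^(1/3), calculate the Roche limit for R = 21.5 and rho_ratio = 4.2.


d_Roche = 2.46 * 21.5 * 4.2^(1/3) = 85.3342

85.3342


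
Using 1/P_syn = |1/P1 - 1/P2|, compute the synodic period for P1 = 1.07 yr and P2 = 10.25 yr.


1/P_syn = |1/P1 - 1/P2| = |1/1.07 - 1/10.25| => P_syn = 1.1947

1.1947 years


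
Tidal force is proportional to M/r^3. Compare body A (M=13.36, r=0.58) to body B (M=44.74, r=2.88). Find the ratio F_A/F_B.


Ratio = (M1/r1^3) / (M2/r2^3) = (13.36/0.58^3) / (44.74/2.88^3) = 36.5598

36.5598


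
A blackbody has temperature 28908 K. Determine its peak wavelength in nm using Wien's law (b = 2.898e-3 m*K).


lam_max = b / T = 2.898e-3 / 28908 = 1.002e-07 m = 100.2491 nm

100.2491 nm


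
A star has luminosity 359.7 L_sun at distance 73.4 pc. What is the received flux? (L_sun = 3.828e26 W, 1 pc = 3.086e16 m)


F = L / (4*pi*d^2) = 1.377e+29 / (4*pi*(2.265e+18)^2) = 2.136e-09

2.136e-09 W/m^2


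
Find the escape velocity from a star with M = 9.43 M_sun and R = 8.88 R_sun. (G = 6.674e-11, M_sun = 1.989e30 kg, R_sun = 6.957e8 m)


M = 9.43 * 1.989e30 kg = 1.875627e+31 kg; R = 8.88 * 6.957e8 m = 6.177816e+09 m. v_esc = sqrt(2GM/R) = sqrt(2 * 6.674e-11 * 1.875627e+31 / 6.177816e+09) = 636595.9222

636595.9222 m/s


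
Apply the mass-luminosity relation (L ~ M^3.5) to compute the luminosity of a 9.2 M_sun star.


L/L_sun = (M/M_sun)^3.5 = 9.2^3.5 = 2361.8776

2361.8776 L_sun


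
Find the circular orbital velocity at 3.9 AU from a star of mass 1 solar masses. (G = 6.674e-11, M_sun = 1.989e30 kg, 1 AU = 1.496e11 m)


v = sqrt(GM/r) = sqrt(6.674e-11 * 1.989e+30 / 5.834e+11) = 15083.8565

15083.8565 m/s


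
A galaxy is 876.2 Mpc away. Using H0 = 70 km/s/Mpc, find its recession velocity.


v = H0 * d = 70 * 876.2 = 61334.0

61334.0 km/s


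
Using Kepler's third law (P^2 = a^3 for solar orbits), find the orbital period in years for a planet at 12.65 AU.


P = a^(3/2) = 12.65^1.5 = 44.9921

44.9921 years


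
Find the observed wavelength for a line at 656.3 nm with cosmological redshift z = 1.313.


lam_obs = lam_emit * (1 + z) = 656.3 * (1 + 1.313) = 1518.0219

1518.0219 nm


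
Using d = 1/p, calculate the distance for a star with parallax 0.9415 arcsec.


d = 1/p = 1/0.9415 = 1.0621

1.0621 pc


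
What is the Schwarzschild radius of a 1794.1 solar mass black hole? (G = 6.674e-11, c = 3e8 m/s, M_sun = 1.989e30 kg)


M = 1794.1 * 1.989e30 kg = 3.5684649e+33 kg. rs = 2GM/c^2 = 2 * 6.674e-11 * 3.5684649e+33 / (3e8)^2 = 5.292e+06

5.292e+06 m


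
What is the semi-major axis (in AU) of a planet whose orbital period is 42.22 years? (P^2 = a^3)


a = P^(2/3) = 42.22^(2/3) = 12.1249

12.1249 AU


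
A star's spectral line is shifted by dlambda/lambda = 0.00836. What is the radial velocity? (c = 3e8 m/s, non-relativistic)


v = (dlambda/lambda) * c = 0.00836 * 3e8 = 2.508e+06

2.508e+06 m/s


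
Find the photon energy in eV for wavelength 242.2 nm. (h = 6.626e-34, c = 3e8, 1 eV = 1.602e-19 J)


E = hc/lambda = 6.626e-34 * 3e8 / 2.422e-07 = 8.207e-19 J = 5.1231 eV

5.1231 eV


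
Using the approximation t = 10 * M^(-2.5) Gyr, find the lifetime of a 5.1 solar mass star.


t = 10 * M^(-2.5) = 10 * 5.1^(-2.5) = 0.1702

0.1702 Gyr


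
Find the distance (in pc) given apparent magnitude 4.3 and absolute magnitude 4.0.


d = 10^((m - M + 5)/5) = 10^((4.3 - 4.0 + 5)/5) = 11.4815

11.4815 pc


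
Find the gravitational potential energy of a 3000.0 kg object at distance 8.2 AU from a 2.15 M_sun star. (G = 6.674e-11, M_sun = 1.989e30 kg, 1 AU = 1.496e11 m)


M = 2.15 * 1.989e30 kg = 4.27635e+30 kg; r = 8.2 AU * 1.496e11 m/AU = 1.22672e+12 m. U = -GM*m/r = -(6.674e-11 * 4.27635e+30 * 3000.0) / 1.22672e+12 = -6.980e+11

-6.980e+11 J


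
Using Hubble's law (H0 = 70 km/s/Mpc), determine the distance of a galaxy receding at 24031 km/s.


d = v / H0 = 24031 / 70 = 343.3

343.3 Mpc


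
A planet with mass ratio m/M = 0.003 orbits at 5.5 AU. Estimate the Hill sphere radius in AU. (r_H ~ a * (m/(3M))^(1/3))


r_H = a * (m/3M)^(1/3) = 5.5 * (0.003/3)^(1/3) = 0.55

0.55 AU


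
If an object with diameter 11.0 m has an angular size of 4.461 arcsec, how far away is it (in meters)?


D = size / theta_rad, theta_rad = 4.461 * pi/(180*3600) = 2.163e-05, D = 508610.8202

508610.8202 m


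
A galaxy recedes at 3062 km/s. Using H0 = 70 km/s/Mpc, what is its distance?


d = v / H0 = 3062 / 70 = 43.7429

43.7429 Mpc


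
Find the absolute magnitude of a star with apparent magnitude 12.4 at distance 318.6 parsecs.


M = m - 5*log10(d) + 5 = 12.4 - 5*log10(318.6) + 5 = 4.8838

4.8838


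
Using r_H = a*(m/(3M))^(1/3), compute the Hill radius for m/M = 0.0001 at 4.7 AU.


r_H = a * (m/3M)^(1/3) = 4.7 * (0.0001/3)^(1/3) = 0.1513

0.1513 AU


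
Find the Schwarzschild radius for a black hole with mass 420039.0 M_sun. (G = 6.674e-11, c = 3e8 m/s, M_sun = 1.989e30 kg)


M = 420039.0 * 1.989e30 kg = 8.35457571e+35 kg. rs = 2GM/c^2 = 2 * 6.674e-11 * 8.35457571e+35 / (3e8)^2 = 1.239e+09

1.239e+09 m


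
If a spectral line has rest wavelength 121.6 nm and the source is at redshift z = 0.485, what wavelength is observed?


lam_obs = lam_emit * (1 + z) = 121.6 * (1 + 0.485) = 180.576

180.576 nm


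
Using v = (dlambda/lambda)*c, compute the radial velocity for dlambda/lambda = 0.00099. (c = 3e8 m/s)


v = (dlambda/lambda) * c = 0.00099 * 3e8 = 297000.0

297000.0 m/s


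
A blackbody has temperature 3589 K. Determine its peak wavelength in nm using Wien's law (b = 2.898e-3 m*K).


lam_max = b / T = 2.898e-3 / 3589 = 8.075e-07 m = 807.4673 nm

807.4673 nm


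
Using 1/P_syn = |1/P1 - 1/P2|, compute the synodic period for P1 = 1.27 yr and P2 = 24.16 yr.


1/P_syn = |1/P1 - 1/P2| = |1/1.27 - 1/24.16| => P_syn = 1.3405

1.3405 years


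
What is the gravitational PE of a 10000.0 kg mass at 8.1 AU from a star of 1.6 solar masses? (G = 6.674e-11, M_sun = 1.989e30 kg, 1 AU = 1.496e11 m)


M = 1.6 * 1.989e30 kg = 3.1824e+30 kg; r = 8.1 AU * 1.496e11 m/AU = 1.21176e+12 m. U = -GM*m/r = -(6.674e-11 * 3.1824e+30 * 10000.0) / 1.21176e+12 = -1.753e+12

-1.753e+12 J


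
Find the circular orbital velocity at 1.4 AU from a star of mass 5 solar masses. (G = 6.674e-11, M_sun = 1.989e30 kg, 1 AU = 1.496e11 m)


v = sqrt(GM/r) = sqrt(6.674e-11 * 9.945e+30 / 2.094e+11) = 56294.4629

56294.4629 m/s


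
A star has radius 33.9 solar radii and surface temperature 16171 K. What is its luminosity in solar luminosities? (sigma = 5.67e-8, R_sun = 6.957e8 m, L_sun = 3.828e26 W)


R = 33.9 * 6.957e8 m = 2.358423e+10 m. L = 4*pi*R^2*sigma*T^4 = 4*pi*(2.358423e+10)^2 * 5.67e-8 * 16171^4 = 2.710090754e+31 W. L/L_sun = 2.710090754e+31 / 3.828e26 = 70796.5192

70796.5192 L_sun


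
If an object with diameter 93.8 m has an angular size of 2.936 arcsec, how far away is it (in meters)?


D = size / theta_rad, theta_rad = 2.936 * pi/(180*3600) = 1.423e-05, D = 6.590e+06

6.590e+06 m


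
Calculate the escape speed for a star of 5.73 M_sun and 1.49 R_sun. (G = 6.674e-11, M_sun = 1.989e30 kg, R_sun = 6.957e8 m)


M = 5.73 * 1.989e30 kg = 1.139697e+31 kg; R = 1.49 * 6.957e8 m = 1.036593e+09 m. v_esc = sqrt(2GM/R) = sqrt(2 * 6.674e-11 * 1.139697e+31 / 1.036593e+09) = 1.211e+06

1.211e+06 m/s


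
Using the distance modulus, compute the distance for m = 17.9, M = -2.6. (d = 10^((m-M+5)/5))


d = 10^((m - M + 5)/5) = 10^((17.9 - -2.6 + 5)/5) = 125892.5412

125892.5412 pc


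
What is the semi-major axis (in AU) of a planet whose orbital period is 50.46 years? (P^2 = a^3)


a = P^(2/3) = 50.46^(2/3) = 13.6552

13.6552 AU


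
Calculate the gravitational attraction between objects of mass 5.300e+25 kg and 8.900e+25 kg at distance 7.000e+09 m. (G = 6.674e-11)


F = G*m1*m2/r^2 = 6.674e-11 * 5.300e+25 * 8.900e+25 / (7.000e+09)^2 = 6.674e-11 * 4.717e+51 / 4.900e+19 = 6.425e+21

6.425e+21 N


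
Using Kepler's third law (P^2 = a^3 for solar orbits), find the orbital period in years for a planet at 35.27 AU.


P = a^(3/2) = 35.27^1.5 = 209.4634

209.4634 years


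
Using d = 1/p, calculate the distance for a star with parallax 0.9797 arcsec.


d = 1/p = 1/0.9797 = 1.0207

1.0207 pc


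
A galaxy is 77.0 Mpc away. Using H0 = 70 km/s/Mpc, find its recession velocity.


v = H0 * d = 70 * 77.0 = 5390.0

5390.0 km/s


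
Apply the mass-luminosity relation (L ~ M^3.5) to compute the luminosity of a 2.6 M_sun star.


L/L_sun = (M/M_sun)^3.5 = 2.6^3.5 = 28.3404

28.3404 L_sun


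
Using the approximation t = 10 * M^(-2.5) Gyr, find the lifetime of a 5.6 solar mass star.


t = 10 * M^(-2.5) = 10 * 5.6^(-2.5) = 0.1348

0.1348 Gyr


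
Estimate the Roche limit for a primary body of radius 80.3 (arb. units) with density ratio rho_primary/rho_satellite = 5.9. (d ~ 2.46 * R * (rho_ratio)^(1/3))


d_Roche = 2.46 * 80.3 * 5.9^(1/3) = 356.945

356.945


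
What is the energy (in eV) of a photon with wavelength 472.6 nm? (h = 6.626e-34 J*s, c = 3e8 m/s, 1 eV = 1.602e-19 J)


E = hc/lambda = 6.626e-34 * 3e8 / 4.726e-07 = 4.206e-19 J = 2.6255 eV

2.6255 eV


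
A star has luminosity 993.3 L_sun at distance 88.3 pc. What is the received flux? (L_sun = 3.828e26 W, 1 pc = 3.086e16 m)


F = L / (4*pi*d^2) = 3.802e+29 / (4*pi*(2.725e+18)^2) = 4.075e-09

4.075e-09 W/m^2


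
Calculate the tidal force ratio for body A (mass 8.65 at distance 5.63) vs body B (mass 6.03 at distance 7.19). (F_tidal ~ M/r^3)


Ratio = (M1/r1^3) / (M2/r2^3) = (8.65/5.63^3) / (6.03/7.19^3) = 2.9879

2.9879


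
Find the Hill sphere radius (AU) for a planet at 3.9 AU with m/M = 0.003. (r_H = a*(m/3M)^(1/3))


r_H = a * (m/3M)^(1/3) = 3.9 * (0.003/3)^(1/3) = 0.39

0.39 AU


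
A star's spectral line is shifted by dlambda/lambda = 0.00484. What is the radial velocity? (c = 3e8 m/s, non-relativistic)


v = (dlambda/lambda) * c = 0.00484 * 3e8 = 1.452e+06

1.452e+06 m/s


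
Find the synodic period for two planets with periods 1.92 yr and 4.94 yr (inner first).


1/P_syn = |1/P1 - 1/P2| = |1/1.92 - 1/4.94| => P_syn = 3.1407

3.1407 years


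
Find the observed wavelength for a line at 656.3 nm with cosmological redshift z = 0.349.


lam_obs = lam_emit * (1 + z) = 656.3 * (1 + 0.349) = 885.3487

885.3487 nm


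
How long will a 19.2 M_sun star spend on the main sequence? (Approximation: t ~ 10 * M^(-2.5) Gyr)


t = 10 * M^(-2.5) = 10 * 19.2^(-2.5) = 0.0062

0.0062 Gyr


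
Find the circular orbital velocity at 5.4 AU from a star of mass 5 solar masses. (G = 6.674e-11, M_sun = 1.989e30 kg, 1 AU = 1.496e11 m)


v = sqrt(GM/r) = sqrt(6.674e-11 * 9.945e+30 / 8.078e+11) = 28663.7375

28663.7375 m/s


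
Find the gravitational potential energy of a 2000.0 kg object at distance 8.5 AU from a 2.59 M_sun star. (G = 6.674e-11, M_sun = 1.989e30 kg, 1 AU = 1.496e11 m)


M = 2.59 * 1.989e30 kg = 5.15151e+30 kg; r = 8.5 AU * 1.496e11 m/AU = 1.2716e+12 m. U = -GM*m/r = -(6.674e-11 * 5.15151e+30 * 2000.0) / 1.2716e+12 = -5.408e+11

-5.408e+11 J


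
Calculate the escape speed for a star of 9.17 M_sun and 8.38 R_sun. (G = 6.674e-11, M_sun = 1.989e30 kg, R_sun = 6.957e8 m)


M = 9.17 * 1.989e30 kg = 1.823913e+31 kg; R = 8.38 * 6.957e8 m = 5.829966e+09 m. v_esc = sqrt(2GM/R) = sqrt(2 * 6.674e-11 * 1.823913e+31 / 5.829966e+09) = 646215.1677

646215.1677 m/s


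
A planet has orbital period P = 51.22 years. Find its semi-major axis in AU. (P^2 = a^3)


a = P^(2/3) = 51.22^(2/3) = 13.792

13.792 AU


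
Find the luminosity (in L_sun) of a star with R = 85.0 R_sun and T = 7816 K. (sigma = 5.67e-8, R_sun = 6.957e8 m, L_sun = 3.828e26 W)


R = 85.0 * 6.957e8 m = 5.91345e+10 m. L = 4*pi*R^2*sigma*T^4 = 4*pi*(5.91345e+10)^2 * 5.67e-8 * 7816^4 = 9.298501895e+30 W. L/L_sun = 9.298501895e+30 / 3.828e26 = 24290.7573

24290.7573 L_sun


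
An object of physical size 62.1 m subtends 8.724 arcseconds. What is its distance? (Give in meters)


D = size / theta_rad, theta_rad = 8.724 * pi/(180*3600) = 4.230e-05, D = 1.468e+06

1.468e+06 m


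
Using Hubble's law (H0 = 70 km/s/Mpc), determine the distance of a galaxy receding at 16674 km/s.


d = v / H0 = 16674 / 70 = 238.2

238.2 Mpc


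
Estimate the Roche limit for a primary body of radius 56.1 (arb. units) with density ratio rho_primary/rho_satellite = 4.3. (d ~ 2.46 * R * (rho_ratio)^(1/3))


d_Roche = 2.46 * 56.1 * 4.3^(1/3) = 224.4162

224.4162


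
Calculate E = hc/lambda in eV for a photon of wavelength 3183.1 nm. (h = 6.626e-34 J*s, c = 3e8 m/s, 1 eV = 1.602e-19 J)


E = hc/lambda = 6.626e-34 * 3e8 / 3.183e-06 = 6.245e-20 J = 0.3898 eV

0.3898 eV


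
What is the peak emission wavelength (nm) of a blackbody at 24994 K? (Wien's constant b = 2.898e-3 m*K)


lam_max = b / T = 2.898e-3 / 24994 = 1.159e-07 m = 115.9478 nm

115.9478 nm


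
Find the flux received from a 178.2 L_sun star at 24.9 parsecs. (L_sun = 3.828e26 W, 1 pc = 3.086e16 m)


F = L / (4*pi*d^2) = 6.821e+28 / (4*pi*(7.684e+17)^2) = 9.193e-09

9.193e-09 W/m^2


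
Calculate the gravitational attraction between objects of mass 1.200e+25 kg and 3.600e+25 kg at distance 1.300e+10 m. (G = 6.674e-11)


F = G*m1*m2/r^2 = 6.674e-11 * 1.200e+25 * 3.600e+25 / (1.300e+10)^2 = 6.674e-11 * 4.320e+50 / 1.690e+20 = 1.706e+20

1.706e+20 N


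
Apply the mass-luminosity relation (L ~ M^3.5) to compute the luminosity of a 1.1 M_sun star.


L/L_sun = (M/M_sun)^3.5 = 1.1^3.5 = 1.396

1.396 L_sun


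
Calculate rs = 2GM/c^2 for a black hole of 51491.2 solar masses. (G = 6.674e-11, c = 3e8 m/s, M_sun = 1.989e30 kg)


M = 51491.2 * 1.989e30 kg = 1.024159968e+35 kg. rs = 2GM/c^2 = 2 * 6.674e-11 * 1.024159968e+35 / (3e8)^2 = 1.519e+08

1.519e+08 m


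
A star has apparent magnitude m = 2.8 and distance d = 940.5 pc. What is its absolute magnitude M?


M = m - 5*log10(d) + 5 = 2.8 - 5*log10(940.5) + 5 = -7.0668

-7.0668


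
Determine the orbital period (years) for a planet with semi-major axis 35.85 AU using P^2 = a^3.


P = a^(3/2) = 35.85^1.5 = 214.6514

214.6514 years


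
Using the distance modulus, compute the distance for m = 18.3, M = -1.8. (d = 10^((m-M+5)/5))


d = 10^((m - M + 5)/5) = 10^((18.3 - -1.8 + 5)/5) = 104712.8548

104712.8548 pc


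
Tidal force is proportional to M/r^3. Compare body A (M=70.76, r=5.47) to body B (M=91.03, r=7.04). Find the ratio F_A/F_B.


Ratio = (M1/r1^3) / (M2/r2^3) = (70.76/5.47^3) / (91.03/7.04^3) = 1.6571

1.6571


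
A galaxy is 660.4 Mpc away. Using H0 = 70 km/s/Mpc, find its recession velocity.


v = H0 * d = 70 * 660.4 = 46228.0

46228.0 km/s


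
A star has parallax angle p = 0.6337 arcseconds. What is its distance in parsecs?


d = 1/p = 1/0.6337 = 1.578

1.578 pc


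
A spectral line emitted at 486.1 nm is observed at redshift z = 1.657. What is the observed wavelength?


lam_obs = lam_emit * (1 + z) = 486.1 * (1 + 1.657) = 1291.5677

1291.5677 nm


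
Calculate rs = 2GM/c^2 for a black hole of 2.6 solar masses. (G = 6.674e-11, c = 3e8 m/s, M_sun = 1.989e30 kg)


M = 2.6 * 1.989e30 kg = 5.1714e+30 kg. rs = 2GM/c^2 = 2 * 6.674e-11 * 5.1714e+30 / (3e8)^2 = 7669.7608

7669.7608 m


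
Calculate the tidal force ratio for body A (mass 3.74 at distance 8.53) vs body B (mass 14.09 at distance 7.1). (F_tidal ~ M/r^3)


Ratio = (M1/r1^3) / (M2/r2^3) = (3.74/8.53^3) / (14.09/7.1^3) = 0.1531

0.1531


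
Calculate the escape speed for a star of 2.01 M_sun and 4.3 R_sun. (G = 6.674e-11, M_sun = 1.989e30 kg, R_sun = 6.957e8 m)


M = 2.01 * 1.989e30 kg = 3.99789e+30 kg; R = 4.3 * 6.957e8 m = 2.99151e+09 m. v_esc = sqrt(2GM/R) = sqrt(2 * 6.674e-11 * 3.99789e+30 / 2.99151e+09) = 422355.632

422355.632 m/s


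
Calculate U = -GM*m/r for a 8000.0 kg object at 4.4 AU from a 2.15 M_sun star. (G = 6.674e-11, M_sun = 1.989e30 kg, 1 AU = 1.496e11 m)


M = 2.15 * 1.989e30 kg = 4.27635e+30 kg; r = 4.4 AU * 1.496e11 m/AU = 6.5824e+11 m. U = -GM*m/r = -(6.674e-11 * 4.27635e+30 * 8000.0) / 6.5824e+11 = -3.469e+12

-3.469e+12 J


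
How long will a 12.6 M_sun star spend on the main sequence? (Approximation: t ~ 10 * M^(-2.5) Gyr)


t = 10 * M^(-2.5) = 10 * 12.6^(-2.5) = 0.0177

0.0177 Gyr


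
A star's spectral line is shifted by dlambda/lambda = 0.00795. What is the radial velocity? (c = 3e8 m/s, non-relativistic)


v = (dlambda/lambda) * c = 0.00795 * 3e8 = 2.385e+06

2.385e+06 m/s


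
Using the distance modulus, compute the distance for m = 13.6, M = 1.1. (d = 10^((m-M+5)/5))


d = 10^((m - M + 5)/5) = 10^((13.6 - 1.1 + 5)/5) = 3162.2777

3162.2777 pc


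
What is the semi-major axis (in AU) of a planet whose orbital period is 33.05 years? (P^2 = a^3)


a = P^(2/3) = 33.05^(2/3) = 10.2987

10.2987 AU


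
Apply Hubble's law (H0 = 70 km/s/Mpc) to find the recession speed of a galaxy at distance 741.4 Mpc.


v = H0 * d = 70 * 741.4 = 51898.0

51898.0 km/s


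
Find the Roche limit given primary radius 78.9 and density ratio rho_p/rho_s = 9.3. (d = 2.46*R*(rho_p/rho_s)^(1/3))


d_Roche = 2.46 * 78.9 * 9.3^(1/3) = 408.1688

408.1688


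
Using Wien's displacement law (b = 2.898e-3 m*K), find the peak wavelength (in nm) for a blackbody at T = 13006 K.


lam_max = b / T = 2.898e-3 / 13006 = 2.228e-07 m = 222.8202 nm

222.8202 nm


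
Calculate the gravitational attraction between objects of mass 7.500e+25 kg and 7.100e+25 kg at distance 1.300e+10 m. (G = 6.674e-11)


F = G*m1*m2/r^2 = 6.674e-11 * 7.500e+25 * 7.100e+25 / (1.300e+10)^2 = 6.674e-11 * 5.325e+51 / 1.690e+20 = 2.103e+21

2.103e+21 N


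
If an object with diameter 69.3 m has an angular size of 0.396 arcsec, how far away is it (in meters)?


D = size / theta_rad, theta_rad = 0.396 * pi/(180*3600) = 1.920e-06, D = 3.610e+07

3.610e+07 m


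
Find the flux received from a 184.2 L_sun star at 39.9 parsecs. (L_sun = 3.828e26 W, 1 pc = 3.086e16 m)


F = L / (4*pi*d^2) = 7.051e+28 / (4*pi*(1.231e+18)^2) = 3.701e-09

3.701e-09 W/m^2


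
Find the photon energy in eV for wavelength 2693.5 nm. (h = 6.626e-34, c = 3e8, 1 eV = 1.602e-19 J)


E = hc/lambda = 6.626e-34 * 3e8 / 2.694e-06 = 7.380e-20 J = 0.4607 eV

0.4607 eV


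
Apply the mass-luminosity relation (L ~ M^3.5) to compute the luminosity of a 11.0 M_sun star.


L/L_sun = (M/M_sun)^3.5 = 11.0^3.5 = 4414.4276

4414.4276 L_sun


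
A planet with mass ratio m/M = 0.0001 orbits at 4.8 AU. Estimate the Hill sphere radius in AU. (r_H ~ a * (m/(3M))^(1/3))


r_H = a * (m/3M)^(1/3) = 4.8 * (0.0001/3)^(1/3) = 0.1545

0.1545 AU


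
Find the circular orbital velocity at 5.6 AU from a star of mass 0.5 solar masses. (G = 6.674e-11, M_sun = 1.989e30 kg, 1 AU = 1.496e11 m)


v = sqrt(GM/r) = sqrt(6.674e-11 * 9.945e+29 / 8.378e+11) = 8900.9361

8900.9361 m/s


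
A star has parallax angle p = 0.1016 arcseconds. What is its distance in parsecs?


d = 1/p = 1/0.1016 = 9.8425

9.8425 pc


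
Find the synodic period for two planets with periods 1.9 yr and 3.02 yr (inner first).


1/P_syn = |1/P1 - 1/P2| = |1/1.9 - 1/3.02| => P_syn = 5.1232

5.1232 years


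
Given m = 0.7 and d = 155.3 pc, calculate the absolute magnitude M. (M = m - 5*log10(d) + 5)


M = m - 5*log10(d) + 5 = 0.7 - 5*log10(155.3) + 5 = -5.2559

-5.2559


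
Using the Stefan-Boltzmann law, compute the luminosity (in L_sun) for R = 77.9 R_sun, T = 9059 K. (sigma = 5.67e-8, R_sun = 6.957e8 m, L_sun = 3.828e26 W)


R = 77.9 * 6.957e8 m = 5.419503e+10 m. L = 4*pi*R^2*sigma*T^4 = 4*pi*(5.419503e+10)^2 * 5.67e-8 * 9059^4 = 1.40939551e+31 W. L/L_sun = 1.40939551e+31 / 3.828e26 = 36818.0645

36818.0645 L_sun


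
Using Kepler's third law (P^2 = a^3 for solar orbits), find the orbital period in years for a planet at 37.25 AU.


P = a^(3/2) = 37.25^1.5 = 227.3471

227.3471 years


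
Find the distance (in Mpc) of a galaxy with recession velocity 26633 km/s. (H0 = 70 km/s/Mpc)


d = v / H0 = 26633 / 70 = 380.4714

380.4714 Mpc


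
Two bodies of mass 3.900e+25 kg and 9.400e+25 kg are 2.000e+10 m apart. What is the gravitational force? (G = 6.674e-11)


F = G*m1*m2/r^2 = 6.674e-11 * 3.900e+25 * 9.400e+25 / (2.000e+10)^2 = 6.674e-11 * 3.666e+51 / 4.000e+20 = 6.117e+20

6.117e+20 N


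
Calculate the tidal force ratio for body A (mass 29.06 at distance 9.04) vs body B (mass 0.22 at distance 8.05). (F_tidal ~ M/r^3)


Ratio = (M1/r1^3) / (M2/r2^3) = (29.06/9.04^3) / (0.22/8.05^3) = 93.2729

93.2729


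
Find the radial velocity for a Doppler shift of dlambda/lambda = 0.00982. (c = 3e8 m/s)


v = (dlambda/lambda) * c = 0.00982 * 3e8 = 2.946e+06

2.946e+06 m/s


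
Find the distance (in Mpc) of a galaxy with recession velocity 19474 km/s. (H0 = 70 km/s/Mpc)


d = v / H0 = 19474 / 70 = 278.2

278.2 Mpc


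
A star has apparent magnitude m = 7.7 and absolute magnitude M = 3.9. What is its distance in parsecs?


d = 10^((m - M + 5)/5) = 10^((7.7 - 3.9 + 5)/5) = 57.544

57.544 pc


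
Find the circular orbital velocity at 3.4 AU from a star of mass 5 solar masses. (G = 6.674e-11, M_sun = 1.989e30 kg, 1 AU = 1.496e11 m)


v = sqrt(GM/r) = sqrt(6.674e-11 * 9.945e+30 / 5.086e+11) = 36123.5347

36123.5347 m/s


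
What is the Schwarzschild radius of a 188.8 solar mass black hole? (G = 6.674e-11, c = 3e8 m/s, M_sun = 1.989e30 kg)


M = 188.8 * 1.989e30 kg = 3.755232e+32 kg. rs = 2GM/c^2 = 2 * 6.674e-11 * 3.755232e+32 / (3e8)^2 = 556942.6304

556942.6304 m


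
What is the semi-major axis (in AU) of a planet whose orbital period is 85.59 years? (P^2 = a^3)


a = P^(2/3) = 85.59^(2/3) = 19.4215

19.4215 AU


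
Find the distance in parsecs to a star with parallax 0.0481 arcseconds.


d = 1/p = 1/0.0481 = 20.79

20.79 pc


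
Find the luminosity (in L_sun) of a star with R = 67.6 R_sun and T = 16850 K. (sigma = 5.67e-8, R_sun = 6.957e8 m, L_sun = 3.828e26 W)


R = 67.6 * 6.957e8 m = 4.702932e+10 m. L = 4*pi*R^2*sigma*T^4 = 4*pi*(4.702932e+10)^2 * 5.67e-8 * 16850^4 = 1.270369161e+32 W. L/L_sun = 1.270369161e+32 / 3.828e26 = 331862.3722

331862.3722 L_sun


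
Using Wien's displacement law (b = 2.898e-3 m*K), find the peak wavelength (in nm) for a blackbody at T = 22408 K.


lam_max = b / T = 2.898e-3 / 22408 = 1.293e-07 m = 129.3288 nm

129.3288 nm


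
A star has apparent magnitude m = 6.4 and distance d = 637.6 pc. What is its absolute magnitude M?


M = m - 5*log10(d) + 5 = 6.4 - 5*log10(637.6) + 5 = -2.6227

-2.6227


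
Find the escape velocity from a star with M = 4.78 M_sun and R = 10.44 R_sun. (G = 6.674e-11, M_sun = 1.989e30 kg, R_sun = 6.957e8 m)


M = 4.78 * 1.989e30 kg = 9.50742e+30 kg; R = 10.44 * 6.957e8 m = 7.263108e+09 m. v_esc = sqrt(2GM/R) = sqrt(2 * 6.674e-11 * 9.50742e+30 / 7.263108e+09) = 418001.8346

418001.8346 m/s


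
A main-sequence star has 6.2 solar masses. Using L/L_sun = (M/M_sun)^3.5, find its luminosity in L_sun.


L/L_sun = (M/M_sun)^3.5 = 6.2^3.5 = 593.4319

593.4319 L_sun


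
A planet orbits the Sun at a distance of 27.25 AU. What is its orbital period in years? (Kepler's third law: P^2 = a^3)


P = a^(3/2) = 27.25^1.5 = 142.2492

142.2492 years


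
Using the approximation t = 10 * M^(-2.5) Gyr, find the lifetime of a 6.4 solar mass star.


t = 10 * M^(-2.5) = 10 * 6.4^(-2.5) = 0.0965

0.0965 Gyr


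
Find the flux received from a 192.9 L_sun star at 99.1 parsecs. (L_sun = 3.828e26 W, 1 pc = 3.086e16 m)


F = L / (4*pi*d^2) = 7.384e+28 / (4*pi*(3.058e+18)^2) = 6.283e-10

6.283e-10 W/m^2


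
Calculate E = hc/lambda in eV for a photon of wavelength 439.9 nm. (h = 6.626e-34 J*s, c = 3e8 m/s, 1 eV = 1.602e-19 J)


E = hc/lambda = 6.626e-34 * 3e8 / 4.399e-07 = 4.519e-19 J = 2.8207 eV

2.8207 eV


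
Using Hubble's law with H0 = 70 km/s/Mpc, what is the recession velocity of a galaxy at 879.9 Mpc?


v = H0 * d = 70 * 879.9 = 61593.0

61593.0 km/s


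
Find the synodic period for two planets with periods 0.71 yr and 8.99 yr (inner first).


1/P_syn = |1/P1 - 1/P2| = |1/0.71 - 1/8.99| => P_syn = 0.7709

0.7709 years


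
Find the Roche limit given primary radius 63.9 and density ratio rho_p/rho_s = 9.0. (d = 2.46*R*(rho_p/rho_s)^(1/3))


d_Roche = 2.46 * 63.9 * 9.0^(1/3) = 326.9767

326.9767


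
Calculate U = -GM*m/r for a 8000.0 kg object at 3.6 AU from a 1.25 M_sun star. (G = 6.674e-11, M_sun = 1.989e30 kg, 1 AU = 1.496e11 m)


M = 1.25 * 1.989e30 kg = 2.48625e+30 kg; r = 3.6 AU * 1.496e11 m/AU = 5.3856e+11 m. U = -GM*m/r = -(6.674e-11 * 2.48625e+30 * 8000.0) / 5.3856e+11 = -2.465e+12

-2.465e+12 J


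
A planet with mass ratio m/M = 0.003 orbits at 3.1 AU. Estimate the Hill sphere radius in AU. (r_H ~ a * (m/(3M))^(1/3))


r_H = a * (m/3M)^(1/3) = 3.1 * (0.003/3)^(1/3) = 0.31

0.31 AU


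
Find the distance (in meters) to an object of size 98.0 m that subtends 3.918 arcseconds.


D = size / theta_rad, theta_rad = 3.918 * pi/(180*3600) = 1.900e-05, D = 5.159e+06

5.159e+06 m


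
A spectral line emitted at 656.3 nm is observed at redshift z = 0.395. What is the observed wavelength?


lam_obs = lam_emit * (1 + z) = 656.3 * (1 + 0.395) = 915.5385

915.5385 nm


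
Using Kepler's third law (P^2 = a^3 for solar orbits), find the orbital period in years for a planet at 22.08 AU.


P = a^(3/2) = 22.08^1.5 = 103.7525

103.7525 years


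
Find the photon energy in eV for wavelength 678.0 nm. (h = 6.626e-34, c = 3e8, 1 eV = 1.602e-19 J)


E = hc/lambda = 6.626e-34 * 3e8 / 6.780e-07 = 2.932e-19 J = 1.8301 eV

1.8301 eV


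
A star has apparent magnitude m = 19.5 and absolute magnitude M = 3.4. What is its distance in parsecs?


d = 10^((m - M + 5)/5) = 10^((19.5 - 3.4 + 5)/5) = 16595.8691

16595.8691 pc


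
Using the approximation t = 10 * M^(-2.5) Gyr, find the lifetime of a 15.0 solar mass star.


t = 10 * M^(-2.5) = 10 * 15.0^(-2.5) = 0.0115

0.0115 Gyr


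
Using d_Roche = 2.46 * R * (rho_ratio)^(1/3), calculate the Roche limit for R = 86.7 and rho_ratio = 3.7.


d_Roche = 2.46 * 86.7 * 3.7^(1/3) = 329.8791

329.8791


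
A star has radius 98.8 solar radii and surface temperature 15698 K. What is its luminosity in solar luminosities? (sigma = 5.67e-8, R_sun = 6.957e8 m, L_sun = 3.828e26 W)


R = 98.8 * 6.957e8 m = 6.873516e+10 m. L = 4*pi*R^2*sigma*T^4 = 4*pi*(6.873516e+10)^2 * 5.67e-8 * 15698^4 = 2.044222282e+32 W. L/L_sun = 2.044222282e+32 / 3.828e26 = 534018.36

534018.36 L_sun


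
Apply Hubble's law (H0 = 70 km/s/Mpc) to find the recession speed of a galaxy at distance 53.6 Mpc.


v = H0 * d = 70 * 53.6 = 3752.0

3752.0 km/s


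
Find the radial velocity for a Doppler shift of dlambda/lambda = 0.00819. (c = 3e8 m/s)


v = (dlambda/lambda) * c = 0.00819 * 3e8 = 2.457e+06

2.457e+06 m/s


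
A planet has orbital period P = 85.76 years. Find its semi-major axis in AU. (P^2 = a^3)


a = P^(2/3) = 85.76^(2/3) = 19.4472

19.4472 AU


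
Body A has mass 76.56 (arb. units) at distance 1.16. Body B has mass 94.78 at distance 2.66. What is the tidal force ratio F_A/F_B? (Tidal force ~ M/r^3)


Ratio = (M1/r1^3) / (M2/r2^3) = (76.56/1.16^3) / (94.78/2.66^3) = 9.7399

9.7399


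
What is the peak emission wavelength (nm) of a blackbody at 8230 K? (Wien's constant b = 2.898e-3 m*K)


lam_max = b / T = 2.898e-3 / 8230 = 3.521e-07 m = 352.1264 nm

352.1264 nm


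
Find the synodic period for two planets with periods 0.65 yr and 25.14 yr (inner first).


1/P_syn = |1/P1 - 1/P2| = |1/0.65 - 1/25.14| => P_syn = 0.6673

0.6673 years


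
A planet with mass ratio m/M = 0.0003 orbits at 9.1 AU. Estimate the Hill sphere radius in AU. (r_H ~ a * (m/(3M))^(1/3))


r_H = a * (m/3M)^(1/3) = 9.1 * (0.0003/3)^(1/3) = 0.4224

0.4224 AU


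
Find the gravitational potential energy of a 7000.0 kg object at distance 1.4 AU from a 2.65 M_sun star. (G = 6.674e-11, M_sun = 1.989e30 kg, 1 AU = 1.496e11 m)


M = 2.65 * 1.989e30 kg = 5.27085e+30 kg; r = 1.4 AU * 1.496e11 m/AU = 2.0944e+11 m. U = -GM*m/r = -(6.674e-11 * 5.27085e+30 * 7000.0) / 2.0944e+11 = -1.176e+13

-1.176e+13 J


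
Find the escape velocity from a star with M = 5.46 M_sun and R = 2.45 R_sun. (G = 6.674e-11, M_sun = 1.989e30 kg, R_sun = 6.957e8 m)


M = 5.46 * 1.989e30 kg = 1.085994e+31 kg; R = 2.45 * 6.957e8 m = 1.704465e+09 m. v_esc = sqrt(2GM/R) = sqrt(2 * 6.674e-11 * 1.085994e+31 / 1.704465e+09) = 922205.6275

922205.6275 m/s


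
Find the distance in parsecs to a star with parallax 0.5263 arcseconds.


d = 1/p = 1/0.5263 = 1.9001

1.9001 pc


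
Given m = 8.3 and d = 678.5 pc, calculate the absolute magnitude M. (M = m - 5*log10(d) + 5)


M = m - 5*log10(d) + 5 = 8.3 - 5*log10(678.5) + 5 = -0.8577

-0.8577


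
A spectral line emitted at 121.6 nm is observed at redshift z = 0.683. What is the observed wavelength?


lam_obs = lam_emit * (1 + z) = 121.6 * (1 + 0.683) = 204.6528

204.6528 nm


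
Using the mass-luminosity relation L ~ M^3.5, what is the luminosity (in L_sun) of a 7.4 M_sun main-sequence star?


L/L_sun = (M/M_sun)^3.5 = 7.4^3.5 = 1102.3285

1102.3285 L_sun


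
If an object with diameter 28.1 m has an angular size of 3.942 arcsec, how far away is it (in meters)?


D = size / theta_rad, theta_rad = 3.942 * pi/(180*3600) = 1.911e-05, D = 1.470e+06

1.470e+06 m


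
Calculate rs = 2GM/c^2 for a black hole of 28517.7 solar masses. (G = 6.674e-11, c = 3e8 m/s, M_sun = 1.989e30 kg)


M = 28517.7 * 1.989e30 kg = 5.67217053e+34 kg. rs = 2GM/c^2 = 2 * 6.674e-11 * 5.67217053e+34 / (3e8)^2 = 8.412e+07

8.412e+07 m


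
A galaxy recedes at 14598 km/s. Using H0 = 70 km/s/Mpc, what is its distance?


d = v / H0 = 14598 / 70 = 208.5429

208.5429 Mpc


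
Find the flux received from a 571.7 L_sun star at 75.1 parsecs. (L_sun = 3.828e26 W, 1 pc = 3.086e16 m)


F = L / (4*pi*d^2) = 2.188e+29 / (4*pi*(2.318e+18)^2) = 3.242e-09

3.242e-09 W/m^2


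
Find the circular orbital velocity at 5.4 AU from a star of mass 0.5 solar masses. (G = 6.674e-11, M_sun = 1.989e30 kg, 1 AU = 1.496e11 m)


v = sqrt(GM/r) = sqrt(6.674e-11 * 9.945e+29 / 8.078e+11) = 9064.2697

9064.2697 m/s


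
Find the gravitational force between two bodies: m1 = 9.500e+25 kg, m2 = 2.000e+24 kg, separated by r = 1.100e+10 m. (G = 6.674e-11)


F = G*m1*m2/r^2 = 6.674e-11 * 9.500e+25 * 2.000e+24 / (1.100e+10)^2 = 6.674e-11 * 1.900e+50 / 1.210e+20 = 1.048e+20

1.048e+20 N


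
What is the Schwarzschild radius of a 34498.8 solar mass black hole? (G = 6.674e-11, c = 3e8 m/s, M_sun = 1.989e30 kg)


M = 34498.8 * 1.989e30 kg = 6.86181132e+34 kg. rs = 2GM/c^2 = 2 * 6.674e-11 * 6.86181132e+34 / (3e8)^2 = 1.018e+08

1.018e+08 m


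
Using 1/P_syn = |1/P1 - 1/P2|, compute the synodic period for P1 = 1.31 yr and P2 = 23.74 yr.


1/P_syn = |1/P1 - 1/P2| = |1/1.31 - 1/23.74| => P_syn = 1.3865

1.3865 years


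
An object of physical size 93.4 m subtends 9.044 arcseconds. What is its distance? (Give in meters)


D = size / theta_rad, theta_rad = 9.044 * pi/(180*3600) = 4.385e-05, D = 2.130e+06

2.130e+06 m


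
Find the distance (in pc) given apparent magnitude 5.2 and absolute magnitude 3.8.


d = 10^((m - M + 5)/5) = 10^((5.2 - 3.8 + 5)/5) = 19.0546

19.0546 pc


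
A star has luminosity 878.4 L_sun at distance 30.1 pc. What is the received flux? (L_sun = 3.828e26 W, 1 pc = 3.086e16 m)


F = L / (4*pi*d^2) = 3.363e+29 / (4*pi*(9.289e+17)^2) = 3.101e-08

3.101e-08 W/m^2


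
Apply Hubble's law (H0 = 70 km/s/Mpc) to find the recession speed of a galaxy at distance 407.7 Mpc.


v = H0 * d = 70 * 407.7 = 28539.0

28539.0 km/s


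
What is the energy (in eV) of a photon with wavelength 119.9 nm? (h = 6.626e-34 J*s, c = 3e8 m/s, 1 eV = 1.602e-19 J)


E = hc/lambda = 6.626e-34 * 3e8 / 1.199e-07 = 1.658e-18 J = 10.3488 eV

10.3488 eV


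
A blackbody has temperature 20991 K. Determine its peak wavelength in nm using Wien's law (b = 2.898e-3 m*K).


lam_max = b / T = 2.898e-3 / 20991 = 1.381e-07 m = 138.0592 nm

138.0592 nm


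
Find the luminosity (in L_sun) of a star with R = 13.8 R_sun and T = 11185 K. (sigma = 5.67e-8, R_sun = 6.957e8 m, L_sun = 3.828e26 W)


R = 13.8 * 6.957e8 m = 9.60066e+09 m. L = 4*pi*R^2*sigma*T^4 = 4*pi*(9.60066e+09)^2 * 5.67e-8 * 11185^4 = 1.027872048e+30 W. L/L_sun = 1.027872048e+30 / 3.828e26 = 2685.1412

2685.1412 L_sun


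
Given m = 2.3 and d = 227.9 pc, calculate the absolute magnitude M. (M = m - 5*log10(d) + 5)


M = m - 5*log10(d) + 5 = 2.3 - 5*log10(227.9) + 5 = -4.4887

-4.4887


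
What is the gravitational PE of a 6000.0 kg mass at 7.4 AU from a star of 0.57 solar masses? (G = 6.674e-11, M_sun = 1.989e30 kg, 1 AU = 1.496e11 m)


M = 0.57 * 1.989e30 kg = 1.13373e+30 kg; r = 7.4 AU * 1.496e11 m/AU = 1.10704e+12 m. U = -GM*m/r = -(6.674e-11 * 1.13373e+30 * 6000.0) / 1.10704e+12 = -4.101e+11

-4.101e+11 J


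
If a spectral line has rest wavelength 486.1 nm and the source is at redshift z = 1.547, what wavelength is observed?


lam_obs = lam_emit * (1 + z) = 486.1 * (1 + 1.547) = 1238.0967

1238.0967 nm


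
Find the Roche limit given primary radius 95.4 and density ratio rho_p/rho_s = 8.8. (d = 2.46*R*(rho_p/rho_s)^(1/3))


d_Roche = 2.46 * 95.4 * 8.8^(1/3) = 484.5193

484.5193


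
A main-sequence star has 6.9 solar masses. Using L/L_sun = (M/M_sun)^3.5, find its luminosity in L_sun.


L/L_sun = (M/M_sun)^3.5 = 6.9^3.5 = 862.9225

862.9225 L_sun


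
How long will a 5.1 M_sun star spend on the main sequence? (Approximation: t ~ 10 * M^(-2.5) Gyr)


t = 10 * M^(-2.5) = 10 * 5.1^(-2.5) = 0.1702

0.1702 Gyr


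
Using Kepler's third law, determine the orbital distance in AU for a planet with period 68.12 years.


a = P^(2/3) = 68.12^(2/3) = 16.6795

16.6795 AU


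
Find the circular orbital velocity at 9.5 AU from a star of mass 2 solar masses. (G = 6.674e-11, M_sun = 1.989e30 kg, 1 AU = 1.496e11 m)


v = sqrt(GM/r) = sqrt(6.674e-11 * 3.978e+30 / 1.421e+12) = 13667.7772

13667.7772 m/s


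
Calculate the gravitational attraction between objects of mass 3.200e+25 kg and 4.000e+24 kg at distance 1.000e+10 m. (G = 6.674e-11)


F = G*m1*m2/r^2 = 6.674e-11 * 3.200e+25 * 4.000e+24 / (1.000e+10)^2 = 6.674e-11 * 1.280e+50 / 1.000e+20 = 8.543e+19

8.543e+19 N


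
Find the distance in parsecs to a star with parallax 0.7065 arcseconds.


d = 1/p = 1/0.7065 = 1.4154

1.4154 pc


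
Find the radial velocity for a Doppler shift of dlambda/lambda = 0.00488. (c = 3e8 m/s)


v = (dlambda/lambda) * c = 0.00488 * 3e8 = 1.464e+06

1.464e+06 m/s


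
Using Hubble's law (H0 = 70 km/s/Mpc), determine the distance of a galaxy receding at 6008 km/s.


d = v / H0 = 6008 / 70 = 85.8286

85.8286 Mpc


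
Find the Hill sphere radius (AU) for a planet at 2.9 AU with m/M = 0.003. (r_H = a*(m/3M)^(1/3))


r_H = a * (m/3M)^(1/3) = 2.9 * (0.003/3)^(1/3) = 0.29

0.29 AU


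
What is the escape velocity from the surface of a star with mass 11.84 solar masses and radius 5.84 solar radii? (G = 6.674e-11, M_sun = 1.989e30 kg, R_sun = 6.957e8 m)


M = 11.84 * 1.989e30 kg = 2.354976e+31 kg; R = 5.84 * 6.957e8 m = 4.062888e+09 m. v_esc = sqrt(2GM/R) = sqrt(2 * 6.674e-11 * 2.354976e+31 / 4.062888e+09) = 879597.3586

879597.3586 m/s


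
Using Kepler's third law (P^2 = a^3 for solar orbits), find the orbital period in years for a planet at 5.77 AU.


P = a^(3/2) = 5.77^1.5 = 13.86

13.86 years


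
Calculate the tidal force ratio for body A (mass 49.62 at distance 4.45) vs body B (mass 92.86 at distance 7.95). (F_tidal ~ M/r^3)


Ratio = (M1/r1^3) / (M2/r2^3) = (49.62/4.45^3) / (92.86/7.95^3) = 3.0468

3.0468


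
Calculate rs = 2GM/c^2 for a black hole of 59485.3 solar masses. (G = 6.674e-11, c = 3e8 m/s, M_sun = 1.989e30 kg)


M = 59485.3 * 1.989e30 kg = 1.183162617e+35 kg. rs = 2GM/c^2 = 2 * 6.674e-11 * 1.183162617e+35 / (3e8)^2 = 1.755e+08

1.755e+08 m


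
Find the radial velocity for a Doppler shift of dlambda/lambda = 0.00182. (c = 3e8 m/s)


v = (dlambda/lambda) * c = 0.00182 * 3e8 = 546000.0

546000.0 m/s


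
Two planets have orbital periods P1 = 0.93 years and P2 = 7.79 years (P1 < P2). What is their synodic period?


1/P_syn = |1/P1 - 1/P2| = |1/0.93 - 1/7.79| => P_syn = 1.0561

1.0561 years


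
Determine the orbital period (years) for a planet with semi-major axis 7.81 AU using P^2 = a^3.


P = a^(3/2) = 7.81^1.5 = 21.8261

21.8261 years
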